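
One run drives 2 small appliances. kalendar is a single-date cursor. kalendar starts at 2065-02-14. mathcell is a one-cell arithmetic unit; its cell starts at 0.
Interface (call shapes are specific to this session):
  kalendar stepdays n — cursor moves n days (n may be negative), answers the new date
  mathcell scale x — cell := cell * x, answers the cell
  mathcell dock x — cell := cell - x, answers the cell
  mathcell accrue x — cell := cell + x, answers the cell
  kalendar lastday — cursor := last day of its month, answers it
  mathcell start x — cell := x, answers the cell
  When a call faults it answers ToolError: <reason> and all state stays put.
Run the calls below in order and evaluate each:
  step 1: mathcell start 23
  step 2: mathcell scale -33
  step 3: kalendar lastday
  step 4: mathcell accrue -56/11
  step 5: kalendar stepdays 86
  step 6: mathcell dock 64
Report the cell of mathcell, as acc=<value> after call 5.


Now I run mathcell start passing x='23', giving 23.
Using mathcell scale passing x='-33', — result: -759.
I use kalendar lastday(), which returns 2065-02-28.
Calling mathcell accrue passing x='-56/11', yielding -8405/11.
Using kalendar stepdays passing n='86', which returns 2065-05-25.
I use mathcell dock passing x='64', and see -9109/11.

Answer: acc=-8405/11


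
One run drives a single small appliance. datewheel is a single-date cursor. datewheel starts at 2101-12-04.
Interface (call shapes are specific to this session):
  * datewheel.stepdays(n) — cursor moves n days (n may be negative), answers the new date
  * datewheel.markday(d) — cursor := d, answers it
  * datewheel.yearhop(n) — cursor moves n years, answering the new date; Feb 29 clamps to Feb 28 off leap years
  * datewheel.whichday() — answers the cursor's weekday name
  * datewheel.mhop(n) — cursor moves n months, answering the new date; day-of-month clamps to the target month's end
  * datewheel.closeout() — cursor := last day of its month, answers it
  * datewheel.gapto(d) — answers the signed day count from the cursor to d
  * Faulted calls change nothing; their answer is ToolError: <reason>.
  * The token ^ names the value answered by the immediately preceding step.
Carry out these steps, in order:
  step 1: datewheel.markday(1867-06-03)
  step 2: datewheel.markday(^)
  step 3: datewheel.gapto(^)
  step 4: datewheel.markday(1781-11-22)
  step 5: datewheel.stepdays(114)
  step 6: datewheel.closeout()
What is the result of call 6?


[in] markday d→1867-06-03
  1867-06-03
[in] markday d→^
  1867-06-03
[in] gapto d→^
  0
[in] markday d→1781-11-22
  1781-11-22
[in] stepdays n→114
  1782-03-16
[in] closeout
  1782-03-31

Answer: 1782-03-31


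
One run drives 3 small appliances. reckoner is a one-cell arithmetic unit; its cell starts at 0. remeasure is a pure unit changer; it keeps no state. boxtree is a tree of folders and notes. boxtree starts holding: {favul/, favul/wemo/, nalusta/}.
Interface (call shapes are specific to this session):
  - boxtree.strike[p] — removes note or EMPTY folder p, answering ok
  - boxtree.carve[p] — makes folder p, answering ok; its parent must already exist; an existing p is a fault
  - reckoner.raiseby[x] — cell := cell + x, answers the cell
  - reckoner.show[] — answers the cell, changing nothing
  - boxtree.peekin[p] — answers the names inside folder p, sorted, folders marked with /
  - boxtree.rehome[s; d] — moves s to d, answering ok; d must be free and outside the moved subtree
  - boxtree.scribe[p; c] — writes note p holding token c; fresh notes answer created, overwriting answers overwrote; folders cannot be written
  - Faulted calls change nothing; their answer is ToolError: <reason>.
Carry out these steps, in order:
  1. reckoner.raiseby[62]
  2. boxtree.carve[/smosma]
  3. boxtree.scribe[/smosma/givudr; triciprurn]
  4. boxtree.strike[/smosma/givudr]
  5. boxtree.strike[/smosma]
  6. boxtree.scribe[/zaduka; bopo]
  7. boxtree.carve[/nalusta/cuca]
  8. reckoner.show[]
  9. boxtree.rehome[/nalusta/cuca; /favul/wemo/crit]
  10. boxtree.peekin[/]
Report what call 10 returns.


# 1. reckoner.raiseby(x=62) ~> 62
# 2. boxtree.carve(p=/smosma) ~> ok
# 3. boxtree.scribe(p=/smosma/givudr, c=triciprurn) ~> created
# 4. boxtree.strike(p=/smosma/givudr) ~> ok
# 5. boxtree.strike(p=/smosma) ~> ok
# 6. boxtree.scribe(p=/zaduka, c=bopo) ~> created
# 7. boxtree.carve(p=/nalusta/cuca) ~> ok
# 8. reckoner.show() ~> 62
# 9. boxtree.rehome(s=/nalusta/cuca, d=/favul/wemo/crit) ~> ok
# 10. boxtree.peekin(p=/) ~> [favul/, nalusta/, zaduka]

Answer: [favul/, nalusta/, zaduka]


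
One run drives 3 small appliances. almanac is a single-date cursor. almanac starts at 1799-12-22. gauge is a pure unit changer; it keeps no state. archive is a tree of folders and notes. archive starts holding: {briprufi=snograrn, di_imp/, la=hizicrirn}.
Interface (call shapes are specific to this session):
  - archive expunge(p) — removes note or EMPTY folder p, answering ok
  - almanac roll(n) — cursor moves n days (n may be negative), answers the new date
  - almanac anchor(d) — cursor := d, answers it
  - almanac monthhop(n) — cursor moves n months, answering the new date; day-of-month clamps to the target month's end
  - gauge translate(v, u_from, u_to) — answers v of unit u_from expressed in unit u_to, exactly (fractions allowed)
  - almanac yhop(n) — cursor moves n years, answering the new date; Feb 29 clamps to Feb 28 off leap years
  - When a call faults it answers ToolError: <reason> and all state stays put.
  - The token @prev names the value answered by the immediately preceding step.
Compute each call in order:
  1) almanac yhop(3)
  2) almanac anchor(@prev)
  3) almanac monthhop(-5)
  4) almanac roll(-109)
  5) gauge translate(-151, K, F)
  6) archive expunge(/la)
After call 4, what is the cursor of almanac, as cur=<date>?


> almanac yhop n=3
:: 1802-12-22
> almanac anchor d=@prev
:: 1802-12-22
> almanac monthhop n=-5
:: 1802-07-22
> almanac roll n=-109
:: 1802-04-04
> gauge translate v=-151 u_from=K u_to=F
:: -73147/100
> archive expunge p=/la
:: ok

Answer: cur=1802-04-04


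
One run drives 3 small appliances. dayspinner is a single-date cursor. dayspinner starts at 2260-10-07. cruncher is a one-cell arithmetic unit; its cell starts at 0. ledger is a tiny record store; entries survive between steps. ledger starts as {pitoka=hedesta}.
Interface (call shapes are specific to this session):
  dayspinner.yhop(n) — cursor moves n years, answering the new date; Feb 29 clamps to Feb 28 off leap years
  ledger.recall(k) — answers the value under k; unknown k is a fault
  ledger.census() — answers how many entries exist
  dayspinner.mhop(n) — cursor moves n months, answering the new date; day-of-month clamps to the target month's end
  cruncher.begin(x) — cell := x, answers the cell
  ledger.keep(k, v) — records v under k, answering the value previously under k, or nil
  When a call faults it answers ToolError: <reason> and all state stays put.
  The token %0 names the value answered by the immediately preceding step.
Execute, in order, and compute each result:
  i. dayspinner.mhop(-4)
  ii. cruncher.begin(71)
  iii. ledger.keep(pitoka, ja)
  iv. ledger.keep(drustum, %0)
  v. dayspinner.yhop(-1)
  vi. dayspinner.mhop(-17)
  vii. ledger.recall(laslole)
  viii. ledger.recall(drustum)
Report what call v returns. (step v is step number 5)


Answer: 2259-06-07

Derivation:
I invoke dayspinner.mhop using -4, giving 2260-06-07.
Then cruncher.begin using 71, and get 71.
I use ledger.keep using pitoka, ja, and see hedesta.
Invoking ledger.keep using drustum, %0, yielding nil.
I call dayspinner.yhop using -1: 2259-06-07.
Next I call dayspinner.mhop using -17, — result: 2258-01-07.
Using ledger.recall using laslole, and see ToolError: no such key laslole.
Invoking ledger.recall using drustum, and observe hedesta.


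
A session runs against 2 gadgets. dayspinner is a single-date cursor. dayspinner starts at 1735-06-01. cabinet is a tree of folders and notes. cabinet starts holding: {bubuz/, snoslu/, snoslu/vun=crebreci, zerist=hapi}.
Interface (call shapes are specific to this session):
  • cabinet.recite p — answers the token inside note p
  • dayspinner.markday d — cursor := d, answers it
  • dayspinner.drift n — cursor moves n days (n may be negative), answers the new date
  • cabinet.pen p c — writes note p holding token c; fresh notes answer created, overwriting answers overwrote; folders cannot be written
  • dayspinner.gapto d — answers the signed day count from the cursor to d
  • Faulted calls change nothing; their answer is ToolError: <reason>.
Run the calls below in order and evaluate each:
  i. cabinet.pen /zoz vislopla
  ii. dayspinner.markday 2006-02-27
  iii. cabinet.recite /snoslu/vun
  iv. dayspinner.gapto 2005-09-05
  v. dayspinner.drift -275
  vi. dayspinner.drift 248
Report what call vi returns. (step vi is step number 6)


Answer: 2006-01-31

Derivation:
// cabinet.pen(/zoz, vislopla) => created
// dayspinner.markday(2006-02-27) => 2006-02-27
// cabinet.recite(/snoslu/vun) => crebreci
// dayspinner.gapto(2005-09-05) => -175
// dayspinner.drift(-275) => 2005-05-28
// dayspinner.drift(248) => 2006-01-31


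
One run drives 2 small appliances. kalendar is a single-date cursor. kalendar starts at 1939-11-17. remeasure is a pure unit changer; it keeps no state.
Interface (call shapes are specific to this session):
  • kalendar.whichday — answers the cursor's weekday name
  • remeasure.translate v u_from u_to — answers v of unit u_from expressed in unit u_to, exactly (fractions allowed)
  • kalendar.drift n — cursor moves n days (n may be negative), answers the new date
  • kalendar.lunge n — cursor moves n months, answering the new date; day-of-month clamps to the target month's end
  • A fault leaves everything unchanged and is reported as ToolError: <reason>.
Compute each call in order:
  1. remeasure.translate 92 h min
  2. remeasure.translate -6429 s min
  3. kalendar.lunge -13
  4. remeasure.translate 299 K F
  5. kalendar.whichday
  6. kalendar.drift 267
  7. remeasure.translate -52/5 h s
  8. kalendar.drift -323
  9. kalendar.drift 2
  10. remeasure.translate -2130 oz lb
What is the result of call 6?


Answer: 1939-07-11

Derivation:
I try remeasure.translate on v: 92, u_from: h, u_to: min: 5520.
Now I run remeasure.translate on v: -6429, u_from: s, u_to: min, and see -2143/20.
Now I run kalendar.lunge on n: -13, → 1938-10-17.
I use remeasure.translate on v: 299, u_from: K, u_to: F, and see 7853/100.
Calling kalendar.whichday(), → Monday.
Using kalendar.drift on n: 267, giving 1939-07-11.
I invoke remeasure.translate on v: -52/5, u_from: h, u_to: s, which returns -37440.
Now I run kalendar.drift on n: -323, — result: 1938-08-22.
Invoking kalendar.drift on n: 2, giving 1938-08-24.
I call remeasure.translate on v: -2130, u_from: oz, u_to: lb: -1065/8.


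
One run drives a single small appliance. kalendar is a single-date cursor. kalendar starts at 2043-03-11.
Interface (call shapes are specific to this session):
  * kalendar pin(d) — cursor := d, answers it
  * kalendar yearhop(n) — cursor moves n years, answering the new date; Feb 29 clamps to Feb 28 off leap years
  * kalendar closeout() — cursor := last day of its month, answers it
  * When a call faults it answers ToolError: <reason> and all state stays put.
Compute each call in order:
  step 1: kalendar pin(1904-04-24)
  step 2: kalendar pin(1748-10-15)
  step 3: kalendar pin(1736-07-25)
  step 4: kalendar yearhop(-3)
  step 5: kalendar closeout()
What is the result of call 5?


→ kalendar pin(d='1904-04-24')
← 1904-04-24
→ kalendar pin(d='1748-10-15')
← 1748-10-15
→ kalendar pin(d='1736-07-25')
← 1736-07-25
→ kalendar yearhop(n='-3')
← 1733-07-25
→ kalendar closeout()
← 1733-07-31

Answer: 1733-07-31


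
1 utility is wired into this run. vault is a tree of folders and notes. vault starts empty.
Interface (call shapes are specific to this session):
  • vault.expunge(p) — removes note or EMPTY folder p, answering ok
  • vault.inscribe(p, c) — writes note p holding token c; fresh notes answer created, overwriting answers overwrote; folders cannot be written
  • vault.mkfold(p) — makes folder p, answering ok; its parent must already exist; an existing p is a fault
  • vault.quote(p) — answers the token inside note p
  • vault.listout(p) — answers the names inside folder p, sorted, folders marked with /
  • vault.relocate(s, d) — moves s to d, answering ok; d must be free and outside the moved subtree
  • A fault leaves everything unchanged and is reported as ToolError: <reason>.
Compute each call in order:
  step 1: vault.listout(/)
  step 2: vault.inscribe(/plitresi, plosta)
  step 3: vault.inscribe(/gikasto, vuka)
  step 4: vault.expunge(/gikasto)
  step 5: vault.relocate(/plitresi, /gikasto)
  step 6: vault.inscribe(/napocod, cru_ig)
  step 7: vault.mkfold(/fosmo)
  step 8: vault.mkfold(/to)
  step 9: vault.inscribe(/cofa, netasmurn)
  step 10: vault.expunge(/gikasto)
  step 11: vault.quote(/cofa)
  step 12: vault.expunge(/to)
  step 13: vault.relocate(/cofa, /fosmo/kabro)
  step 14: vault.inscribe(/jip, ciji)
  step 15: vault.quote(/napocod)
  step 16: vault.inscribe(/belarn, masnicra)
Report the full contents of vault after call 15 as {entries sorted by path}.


CALL vault.listout[p→/]
RET  []
CALL vault.inscribe[p→/plitresi; c→plosta]
RET  created
CALL vault.inscribe[p→/gikasto; c→vuka]
RET  created
CALL vault.expunge[p→/gikasto]
RET  ok
CALL vault.relocate[s→/plitresi; d→/gikasto]
RET  ok
CALL vault.inscribe[p→/napocod; c→cru_ig]
RET  created
CALL vault.mkfold[p→/fosmo]
RET  ok
CALL vault.mkfold[p→/to]
RET  ok
CALL vault.inscribe[p→/cofa; c→netasmurn]
RET  created
CALL vault.expunge[p→/gikasto]
RET  ok
CALL vault.quote[p→/cofa]
RET  netasmurn
CALL vault.expunge[p→/to]
RET  ok
CALL vault.relocate[s→/cofa; d→/fosmo/kabro]
RET  ok
CALL vault.inscribe[p→/jip; c→ciji]
RET  created
CALL vault.quote[p→/napocod]
RET  cru_ig
CALL vault.inscribe[p→/belarn; c→masnicra]
RET  created

Answer: {fosmo/, fosmo/kabro=netasmurn, jip=ciji, napocod=cru_ig}


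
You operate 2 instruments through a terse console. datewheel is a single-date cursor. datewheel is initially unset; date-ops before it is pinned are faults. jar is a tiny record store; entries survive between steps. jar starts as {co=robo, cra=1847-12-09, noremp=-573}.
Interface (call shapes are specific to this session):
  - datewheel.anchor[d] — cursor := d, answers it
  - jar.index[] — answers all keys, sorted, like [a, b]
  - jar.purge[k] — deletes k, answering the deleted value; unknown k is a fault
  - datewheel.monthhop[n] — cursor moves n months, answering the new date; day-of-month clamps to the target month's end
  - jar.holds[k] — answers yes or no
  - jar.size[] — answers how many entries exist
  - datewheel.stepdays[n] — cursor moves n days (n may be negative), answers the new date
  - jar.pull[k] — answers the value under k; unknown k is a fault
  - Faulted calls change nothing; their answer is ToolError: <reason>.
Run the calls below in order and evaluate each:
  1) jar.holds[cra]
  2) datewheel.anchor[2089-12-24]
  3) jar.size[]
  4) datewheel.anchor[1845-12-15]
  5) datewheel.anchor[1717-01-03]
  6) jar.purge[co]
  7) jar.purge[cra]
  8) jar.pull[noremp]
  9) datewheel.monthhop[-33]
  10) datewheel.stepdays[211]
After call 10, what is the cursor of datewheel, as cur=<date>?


Answer: cur=1714-10-31

Derivation:
;; 1. jar.holds(k=cra) ~> yes
;; 2. datewheel.anchor(d=2089-12-24) ~> 2089-12-24
;; 3. jar.size() ~> 3
;; 4. datewheel.anchor(d=1845-12-15) ~> 1845-12-15
;; 5. datewheel.anchor(d=1717-01-03) ~> 1717-01-03
;; 6. jar.purge(k=co) ~> robo
;; 7. jar.purge(k=cra) ~> 1847-12-09
;; 8. jar.pull(k=noremp) ~> -573
;; 9. datewheel.monthhop(n=-33) ~> 1714-04-03
;; 10. datewheel.stepdays(n=211) ~> 1714-10-31


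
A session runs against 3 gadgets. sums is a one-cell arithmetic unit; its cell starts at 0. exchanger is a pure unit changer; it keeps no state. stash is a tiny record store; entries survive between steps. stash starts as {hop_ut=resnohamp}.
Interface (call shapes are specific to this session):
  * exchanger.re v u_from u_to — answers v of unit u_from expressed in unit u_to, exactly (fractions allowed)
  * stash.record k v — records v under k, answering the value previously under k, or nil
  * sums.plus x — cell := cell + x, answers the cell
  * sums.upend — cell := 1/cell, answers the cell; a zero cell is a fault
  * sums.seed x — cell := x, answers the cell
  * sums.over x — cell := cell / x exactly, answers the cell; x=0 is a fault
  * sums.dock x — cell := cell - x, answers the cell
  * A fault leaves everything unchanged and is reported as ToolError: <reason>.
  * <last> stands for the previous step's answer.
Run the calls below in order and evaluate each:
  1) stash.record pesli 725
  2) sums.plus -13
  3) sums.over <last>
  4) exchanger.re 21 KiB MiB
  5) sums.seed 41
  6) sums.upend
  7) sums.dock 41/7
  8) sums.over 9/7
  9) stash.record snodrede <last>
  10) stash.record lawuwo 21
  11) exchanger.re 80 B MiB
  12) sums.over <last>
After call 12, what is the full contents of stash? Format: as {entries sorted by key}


Answer: {hop_ut=resnohamp, lawuwo=21, pesli=725, snodrede=-186/41}

Derivation:
→ record(pesli, 725)
← nil
→ plus(-13)
← -13
→ over(<last>)
← 1
→ re(21, KiB, MiB)
← 21/1024
→ seed(41)
← 41
→ upend()
← 1/41
→ dock(41/7)
← -1674/287
→ over(9/7)
← -186/41
→ record(snodrede, <last>)
← nil
→ record(lawuwo, 21)
← nil
→ re(80, B, MiB)
← 5/65536
→ over(<last>)
← -12189696/205


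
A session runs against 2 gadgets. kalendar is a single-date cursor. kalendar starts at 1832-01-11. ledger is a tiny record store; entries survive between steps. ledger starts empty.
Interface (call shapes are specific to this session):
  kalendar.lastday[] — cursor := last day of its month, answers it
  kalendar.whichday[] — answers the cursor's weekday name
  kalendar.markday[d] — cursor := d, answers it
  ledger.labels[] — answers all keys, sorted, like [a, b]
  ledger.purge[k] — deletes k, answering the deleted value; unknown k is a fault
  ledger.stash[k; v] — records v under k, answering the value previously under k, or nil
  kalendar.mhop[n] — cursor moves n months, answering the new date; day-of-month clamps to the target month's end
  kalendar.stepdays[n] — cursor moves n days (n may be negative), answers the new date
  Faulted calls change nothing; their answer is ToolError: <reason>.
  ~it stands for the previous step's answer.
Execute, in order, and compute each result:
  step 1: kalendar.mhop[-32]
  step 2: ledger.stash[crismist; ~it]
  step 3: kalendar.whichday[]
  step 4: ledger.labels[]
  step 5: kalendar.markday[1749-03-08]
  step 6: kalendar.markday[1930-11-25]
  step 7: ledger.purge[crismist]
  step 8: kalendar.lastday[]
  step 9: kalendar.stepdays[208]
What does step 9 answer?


Answer: 1931-06-26

Derivation:
Act: kalendar.mhop[-32]
Obs: 1829-05-11
Act: ledger.stash[crismist; ~it]
Obs: nil
Act: kalendar.whichday[]
Obs: Monday
Act: ledger.labels[]
Obs: [crismist]
Act: kalendar.markday[1749-03-08]
Obs: 1749-03-08
Act: kalendar.markday[1930-11-25]
Obs: 1930-11-25
Act: ledger.purge[crismist]
Obs: 1829-05-11
Act: kalendar.lastday[]
Obs: 1930-11-30
Act: kalendar.stepdays[208]
Obs: 1931-06-26


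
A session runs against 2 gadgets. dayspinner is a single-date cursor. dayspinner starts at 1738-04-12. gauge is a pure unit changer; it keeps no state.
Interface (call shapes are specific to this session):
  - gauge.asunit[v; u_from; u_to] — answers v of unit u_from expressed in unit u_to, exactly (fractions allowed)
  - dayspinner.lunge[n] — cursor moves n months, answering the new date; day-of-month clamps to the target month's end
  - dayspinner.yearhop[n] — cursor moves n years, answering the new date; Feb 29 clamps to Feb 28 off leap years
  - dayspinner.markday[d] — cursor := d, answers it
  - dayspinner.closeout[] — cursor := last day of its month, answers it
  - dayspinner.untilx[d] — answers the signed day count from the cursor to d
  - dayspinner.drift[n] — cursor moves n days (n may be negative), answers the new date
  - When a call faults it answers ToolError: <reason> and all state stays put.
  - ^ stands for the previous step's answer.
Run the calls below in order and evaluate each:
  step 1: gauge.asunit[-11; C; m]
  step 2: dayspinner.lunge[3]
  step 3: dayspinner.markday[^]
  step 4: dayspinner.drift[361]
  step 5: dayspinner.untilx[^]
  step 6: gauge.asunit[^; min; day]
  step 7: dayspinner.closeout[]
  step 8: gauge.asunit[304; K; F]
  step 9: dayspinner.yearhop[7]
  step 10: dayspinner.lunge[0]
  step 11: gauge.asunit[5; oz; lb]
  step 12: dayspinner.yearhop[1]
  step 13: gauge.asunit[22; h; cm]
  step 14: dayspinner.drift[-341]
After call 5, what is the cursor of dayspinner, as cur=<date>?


>> gauge.asunit(v: -11, u_from: C, u_to: m)
<< ToolError: incompatible units
>> dayspinner.lunge(n: 3)
<< 1738-07-12
>> dayspinner.markday(d: ^)
<< 1738-07-12
>> dayspinner.drift(n: 361)
<< 1739-07-08
>> dayspinner.untilx(d: ^)
<< 0
>> gauge.asunit(v: ^, u_from: min, u_to: day)
<< 0
>> dayspinner.closeout()
<< 1739-07-31
>> gauge.asunit(v: 304, u_from: K, u_to: F)
<< 8753/100
>> dayspinner.yearhop(n: 7)
<< 1746-07-31
>> dayspinner.lunge(n: 0)
<< 1746-07-31
>> gauge.asunit(v: 5, u_from: oz, u_to: lb)
<< 5/16
>> dayspinner.yearhop(n: 1)
<< 1747-07-31
>> gauge.asunit(v: 22, u_from: h, u_to: cm)
<< ToolError: incompatible units
>> dayspinner.drift(n: -341)
<< 1746-08-24

Answer: cur=1739-07-08


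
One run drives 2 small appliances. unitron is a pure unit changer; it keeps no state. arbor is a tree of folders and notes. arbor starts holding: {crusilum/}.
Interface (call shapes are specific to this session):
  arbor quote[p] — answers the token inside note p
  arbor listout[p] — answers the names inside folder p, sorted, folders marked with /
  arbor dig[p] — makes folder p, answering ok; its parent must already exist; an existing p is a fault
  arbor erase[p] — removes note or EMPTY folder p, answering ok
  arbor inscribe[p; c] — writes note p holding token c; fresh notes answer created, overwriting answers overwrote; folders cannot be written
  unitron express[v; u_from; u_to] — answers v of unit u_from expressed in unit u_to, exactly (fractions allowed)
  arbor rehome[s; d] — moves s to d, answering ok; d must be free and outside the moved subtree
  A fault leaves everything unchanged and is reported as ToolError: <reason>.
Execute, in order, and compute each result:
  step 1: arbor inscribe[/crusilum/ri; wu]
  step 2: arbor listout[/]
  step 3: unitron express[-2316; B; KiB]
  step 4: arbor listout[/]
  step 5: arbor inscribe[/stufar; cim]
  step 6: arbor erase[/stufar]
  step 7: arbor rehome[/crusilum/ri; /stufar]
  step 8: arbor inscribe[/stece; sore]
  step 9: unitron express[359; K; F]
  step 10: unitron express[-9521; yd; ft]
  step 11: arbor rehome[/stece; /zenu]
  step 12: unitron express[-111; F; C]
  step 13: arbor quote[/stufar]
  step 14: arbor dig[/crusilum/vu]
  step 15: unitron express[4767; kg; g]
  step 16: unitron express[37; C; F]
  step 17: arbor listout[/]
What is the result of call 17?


>>> arbor inscribe p→/crusilum/ri c→wu
:: created
>>> arbor listout p→/
:: [crusilum/]
>>> unitron express v→-2316 u_from→B u_to→KiB
:: -579/256
>>> arbor listout p→/
:: [crusilum/]
>>> arbor inscribe p→/stufar c→cim
:: created
>>> arbor erase p→/stufar
:: ok
>>> arbor rehome s→/crusilum/ri d→/stufar
:: ok
>>> arbor inscribe p→/stece c→sore
:: created
>>> unitron express v→359 u_from→K u_to→F
:: 18653/100
>>> unitron express v→-9521 u_from→yd u_to→ft
:: -28563
>>> arbor rehome s→/stece d→/zenu
:: ok
>>> unitron express v→-111 u_from→F u_to→C
:: -715/9
>>> arbor quote p→/stufar
:: wu
>>> arbor dig p→/crusilum/vu
:: ok
>>> unitron express v→4767 u_from→kg u_to→g
:: 4767000
>>> unitron express v→37 u_from→C u_to→F
:: 493/5
>>> arbor listout p→/
:: [crusilum/, stufar, zenu]

Answer: [crusilum/, stufar, zenu]


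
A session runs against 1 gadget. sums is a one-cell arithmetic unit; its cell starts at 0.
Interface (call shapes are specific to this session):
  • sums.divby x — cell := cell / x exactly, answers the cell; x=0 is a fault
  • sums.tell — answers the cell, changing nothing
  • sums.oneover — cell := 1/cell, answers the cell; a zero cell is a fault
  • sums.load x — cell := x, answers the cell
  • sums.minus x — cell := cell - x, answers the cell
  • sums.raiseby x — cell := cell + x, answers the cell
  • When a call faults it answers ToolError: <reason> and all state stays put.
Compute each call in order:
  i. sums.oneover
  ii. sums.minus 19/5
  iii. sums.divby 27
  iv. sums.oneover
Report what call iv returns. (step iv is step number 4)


→ sums.oneover()
← ToolError: reciprocal of zero
→ sums.minus(x='19/5')
← -19/5
→ sums.divby(x='27')
← -19/135
→ sums.oneover()
← -135/19

Answer: -135/19


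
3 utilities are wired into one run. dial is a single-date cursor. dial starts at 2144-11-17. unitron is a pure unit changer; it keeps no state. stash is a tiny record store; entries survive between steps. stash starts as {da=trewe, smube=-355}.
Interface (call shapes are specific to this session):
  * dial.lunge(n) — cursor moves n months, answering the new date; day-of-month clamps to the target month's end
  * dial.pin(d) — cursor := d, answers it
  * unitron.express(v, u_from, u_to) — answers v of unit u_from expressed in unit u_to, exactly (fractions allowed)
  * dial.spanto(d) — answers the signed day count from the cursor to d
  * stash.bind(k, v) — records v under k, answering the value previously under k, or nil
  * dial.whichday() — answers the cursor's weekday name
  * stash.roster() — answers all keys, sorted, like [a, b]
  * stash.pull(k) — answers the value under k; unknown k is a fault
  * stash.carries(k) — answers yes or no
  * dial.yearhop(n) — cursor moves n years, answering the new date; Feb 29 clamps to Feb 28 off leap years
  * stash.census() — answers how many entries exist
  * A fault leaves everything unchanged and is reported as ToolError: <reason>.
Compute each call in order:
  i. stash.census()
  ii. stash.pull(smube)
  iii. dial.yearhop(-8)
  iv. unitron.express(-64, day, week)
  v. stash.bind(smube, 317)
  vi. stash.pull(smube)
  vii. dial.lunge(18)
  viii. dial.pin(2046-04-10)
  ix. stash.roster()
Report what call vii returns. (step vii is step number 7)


Answer: 2138-05-17

Derivation:
→ stash.census()
← 2
→ stash.pull(k: smube)
← -355
→ dial.yearhop(n: -8)
← 2136-11-17
→ unitron.express(v: -64, u_from: day, u_to: week)
← -64/7
→ stash.bind(k: smube, v: 317)
← -355
→ stash.pull(k: smube)
← 317
→ dial.lunge(n: 18)
← 2138-05-17
→ dial.pin(d: 2046-04-10)
← 2046-04-10
→ stash.roster()
← [da, smube]


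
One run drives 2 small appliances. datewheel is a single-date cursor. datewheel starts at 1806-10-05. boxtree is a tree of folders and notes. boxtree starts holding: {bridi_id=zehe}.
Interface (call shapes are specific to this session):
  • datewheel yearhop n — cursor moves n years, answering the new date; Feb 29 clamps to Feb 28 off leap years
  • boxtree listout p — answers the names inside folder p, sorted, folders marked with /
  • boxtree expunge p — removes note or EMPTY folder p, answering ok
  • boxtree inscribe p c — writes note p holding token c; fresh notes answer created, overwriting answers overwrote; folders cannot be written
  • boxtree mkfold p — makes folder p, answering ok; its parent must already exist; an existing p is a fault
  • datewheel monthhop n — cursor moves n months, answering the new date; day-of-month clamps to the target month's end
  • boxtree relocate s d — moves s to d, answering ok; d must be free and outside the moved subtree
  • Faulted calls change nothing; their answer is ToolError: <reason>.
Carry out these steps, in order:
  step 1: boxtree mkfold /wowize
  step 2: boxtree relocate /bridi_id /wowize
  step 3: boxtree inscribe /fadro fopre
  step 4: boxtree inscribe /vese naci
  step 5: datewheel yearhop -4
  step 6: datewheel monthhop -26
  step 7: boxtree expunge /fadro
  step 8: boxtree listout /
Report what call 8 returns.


Answer: [bridi_id, vese, wowize/]

Derivation:
% boxtree mkfold(p='/wowize') -> ok
% boxtree relocate(s='/bridi_id', d='/wowize') -> ToolError: exists
% boxtree inscribe(p='/fadro', c='fopre') -> created
% boxtree inscribe(p='/vese', c='naci') -> created
% datewheel yearhop(n='-4') -> 1802-10-05
% datewheel monthhop(n='-26') -> 1800-08-05
% boxtree expunge(p='/fadro') -> ok
% boxtree listout(p='/') -> [bridi_id, vese, wowize/]


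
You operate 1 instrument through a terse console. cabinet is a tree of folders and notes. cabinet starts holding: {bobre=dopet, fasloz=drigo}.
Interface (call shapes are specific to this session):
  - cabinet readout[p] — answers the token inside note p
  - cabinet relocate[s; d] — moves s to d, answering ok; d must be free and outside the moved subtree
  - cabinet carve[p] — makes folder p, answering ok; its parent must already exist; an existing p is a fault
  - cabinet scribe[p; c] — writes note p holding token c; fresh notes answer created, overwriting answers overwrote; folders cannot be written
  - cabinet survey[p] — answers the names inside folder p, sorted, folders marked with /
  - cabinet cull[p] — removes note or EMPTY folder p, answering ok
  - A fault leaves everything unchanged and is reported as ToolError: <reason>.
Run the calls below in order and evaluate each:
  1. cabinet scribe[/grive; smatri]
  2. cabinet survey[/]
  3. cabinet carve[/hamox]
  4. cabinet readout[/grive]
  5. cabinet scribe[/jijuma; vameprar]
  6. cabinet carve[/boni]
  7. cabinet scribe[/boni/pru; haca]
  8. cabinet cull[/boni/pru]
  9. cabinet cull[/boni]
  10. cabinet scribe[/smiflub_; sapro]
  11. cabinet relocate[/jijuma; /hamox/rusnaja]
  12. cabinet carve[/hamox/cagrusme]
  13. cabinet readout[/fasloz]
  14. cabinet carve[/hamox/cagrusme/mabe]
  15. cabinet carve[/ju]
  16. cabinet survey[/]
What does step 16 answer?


Answer: [bobre, fasloz, grive, hamox/, ju/, smiflub_]

Derivation:
>> cabinet scribe(p=/grive, c=smatri)
<< created
>> cabinet survey(p=/)
<< [bobre, fasloz, grive]
>> cabinet carve(p=/hamox)
<< ok
>> cabinet readout(p=/grive)
<< smatri
>> cabinet scribe(p=/jijuma, c=vameprar)
<< created
>> cabinet carve(p=/boni)
<< ok
>> cabinet scribe(p=/boni/pru, c=haca)
<< created
>> cabinet cull(p=/boni/pru)
<< ok
>> cabinet cull(p=/boni)
<< ok
>> cabinet scribe(p=/smiflub_, c=sapro)
<< created
>> cabinet relocate(s=/jijuma, d=/hamox/rusnaja)
<< ok
>> cabinet carve(p=/hamox/cagrusme)
<< ok
>> cabinet readout(p=/fasloz)
<< drigo
>> cabinet carve(p=/hamox/cagrusme/mabe)
<< ok
>> cabinet carve(p=/ju)
<< ok
>> cabinet survey(p=/)
<< [bobre, fasloz, grive, hamox/, ju/, smiflub_]


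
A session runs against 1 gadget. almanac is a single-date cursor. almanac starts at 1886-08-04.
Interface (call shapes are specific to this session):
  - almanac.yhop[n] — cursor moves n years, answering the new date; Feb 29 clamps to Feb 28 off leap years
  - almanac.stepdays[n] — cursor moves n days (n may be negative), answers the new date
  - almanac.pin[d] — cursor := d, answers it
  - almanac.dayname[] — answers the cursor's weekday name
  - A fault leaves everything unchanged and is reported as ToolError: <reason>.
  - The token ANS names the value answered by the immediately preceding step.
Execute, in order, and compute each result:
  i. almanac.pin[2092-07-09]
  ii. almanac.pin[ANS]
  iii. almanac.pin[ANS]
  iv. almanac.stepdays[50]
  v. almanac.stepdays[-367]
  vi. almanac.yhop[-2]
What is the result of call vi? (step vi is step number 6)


Answer: 2089-08-27

Derivation:
-- 1. pin(d='2092-07-09') == 2092-07-09
-- 2. pin(d='ANS') == 2092-07-09
-- 3. pin(d='ANS') == 2092-07-09
-- 4. stepdays(n='50') == 2092-08-28
-- 5. stepdays(n='-367') == 2091-08-27
-- 6. yhop(n='-2') == 2089-08-27


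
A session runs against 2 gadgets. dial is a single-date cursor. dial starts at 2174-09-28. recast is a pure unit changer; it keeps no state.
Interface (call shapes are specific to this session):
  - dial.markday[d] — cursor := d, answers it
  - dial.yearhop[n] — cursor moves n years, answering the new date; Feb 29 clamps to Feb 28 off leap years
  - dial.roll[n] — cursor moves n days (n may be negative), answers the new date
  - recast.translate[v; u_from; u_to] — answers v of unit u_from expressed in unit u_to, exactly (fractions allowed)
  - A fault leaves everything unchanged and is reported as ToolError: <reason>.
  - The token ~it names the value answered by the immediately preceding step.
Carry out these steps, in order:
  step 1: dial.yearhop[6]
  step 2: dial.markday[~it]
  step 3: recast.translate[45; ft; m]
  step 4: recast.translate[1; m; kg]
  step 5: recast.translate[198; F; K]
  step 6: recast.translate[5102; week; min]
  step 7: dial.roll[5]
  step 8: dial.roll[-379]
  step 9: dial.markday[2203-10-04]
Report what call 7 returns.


-> dial.yearhop(n: 6)
<- 2180-09-28
-> dial.markday(d: ~it)
<- 2180-09-28
-> recast.translate(v: 45, u_from: ft, u_to: m)
<- 3429/250
-> recast.translate(v: 1, u_from: m, u_to: kg)
<- ToolError: incompatible units
-> recast.translate(v: 198, u_from: F, u_to: K)
<- 65767/180
-> recast.translate(v: 5102, u_from: week, u_to: min)
<- 51428160
-> dial.roll(n: 5)
<- 2180-10-03
-> dial.roll(n: -379)
<- 2179-09-20
-> dial.markday(d: 2203-10-04)
<- 2203-10-04

Answer: 2180-10-03


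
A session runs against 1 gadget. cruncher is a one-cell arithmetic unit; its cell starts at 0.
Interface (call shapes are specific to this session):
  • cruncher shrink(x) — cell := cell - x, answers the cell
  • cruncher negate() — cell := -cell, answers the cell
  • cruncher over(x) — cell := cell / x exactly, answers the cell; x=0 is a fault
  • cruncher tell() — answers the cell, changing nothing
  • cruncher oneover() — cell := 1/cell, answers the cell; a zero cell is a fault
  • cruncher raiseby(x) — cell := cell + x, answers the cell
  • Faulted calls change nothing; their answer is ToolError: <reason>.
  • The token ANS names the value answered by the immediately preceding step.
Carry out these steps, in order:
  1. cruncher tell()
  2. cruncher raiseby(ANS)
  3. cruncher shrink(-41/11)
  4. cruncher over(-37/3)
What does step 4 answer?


Answer: -123/407

Derivation:
;; 1. cruncher tell() : 0
;; 2. cruncher raiseby(x='ANS') : 0
;; 3. cruncher shrink(x='-41/11') : 41/11
;; 4. cruncher over(x='-37/3') : -123/407


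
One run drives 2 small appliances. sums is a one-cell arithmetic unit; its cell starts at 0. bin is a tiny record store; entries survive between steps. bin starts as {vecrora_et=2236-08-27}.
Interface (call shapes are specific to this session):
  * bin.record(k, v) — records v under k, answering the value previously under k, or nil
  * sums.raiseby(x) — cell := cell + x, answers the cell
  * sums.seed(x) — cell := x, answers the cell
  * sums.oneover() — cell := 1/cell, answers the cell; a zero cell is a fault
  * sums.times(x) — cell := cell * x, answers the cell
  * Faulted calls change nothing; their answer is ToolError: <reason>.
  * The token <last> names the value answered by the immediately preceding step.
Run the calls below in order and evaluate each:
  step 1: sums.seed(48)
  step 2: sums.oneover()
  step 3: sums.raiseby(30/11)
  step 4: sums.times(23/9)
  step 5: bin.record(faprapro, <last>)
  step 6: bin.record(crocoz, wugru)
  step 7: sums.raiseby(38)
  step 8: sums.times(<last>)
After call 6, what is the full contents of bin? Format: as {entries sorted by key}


Answer: {crocoz=wugru, faprapro=33373/4752, vecrora_et=2236-08-27}

Derivation:
~$ sums.seed x='48'
[out] 48
~$ sums.oneover
[out] 1/48
~$ sums.raiseby x='30/11'
[out] 1451/528
~$ sums.times x='23/9'
[out] 33373/4752
~$ bin.record k='faprapro' v='<last>'
[out] nil
~$ bin.record k='crocoz' v='wugru'
[out] nil
~$ sums.raiseby x='38'
[out] 213949/4752
~$ sums.times x='<last>'
[out] 45774174601/22581504


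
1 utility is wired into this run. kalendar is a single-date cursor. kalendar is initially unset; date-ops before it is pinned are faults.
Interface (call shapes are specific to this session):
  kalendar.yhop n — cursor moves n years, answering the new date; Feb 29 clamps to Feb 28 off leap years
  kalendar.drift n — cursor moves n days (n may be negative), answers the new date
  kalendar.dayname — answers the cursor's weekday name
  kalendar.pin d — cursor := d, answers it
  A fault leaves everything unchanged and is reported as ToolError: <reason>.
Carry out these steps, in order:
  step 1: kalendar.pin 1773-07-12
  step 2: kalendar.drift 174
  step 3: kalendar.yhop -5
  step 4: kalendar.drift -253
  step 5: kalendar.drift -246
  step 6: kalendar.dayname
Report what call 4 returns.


==> kalendar.pin(1773-07-12)
<== 1773-07-12
==> kalendar.drift(174)
<== 1774-01-02
==> kalendar.yhop(-5)
<== 1769-01-02
==> kalendar.drift(-253)
<== 1768-04-24
==> kalendar.drift(-246)
<== 1767-08-22
==> kalendar.dayname()
<== Saturday

Answer: 1768-04-24


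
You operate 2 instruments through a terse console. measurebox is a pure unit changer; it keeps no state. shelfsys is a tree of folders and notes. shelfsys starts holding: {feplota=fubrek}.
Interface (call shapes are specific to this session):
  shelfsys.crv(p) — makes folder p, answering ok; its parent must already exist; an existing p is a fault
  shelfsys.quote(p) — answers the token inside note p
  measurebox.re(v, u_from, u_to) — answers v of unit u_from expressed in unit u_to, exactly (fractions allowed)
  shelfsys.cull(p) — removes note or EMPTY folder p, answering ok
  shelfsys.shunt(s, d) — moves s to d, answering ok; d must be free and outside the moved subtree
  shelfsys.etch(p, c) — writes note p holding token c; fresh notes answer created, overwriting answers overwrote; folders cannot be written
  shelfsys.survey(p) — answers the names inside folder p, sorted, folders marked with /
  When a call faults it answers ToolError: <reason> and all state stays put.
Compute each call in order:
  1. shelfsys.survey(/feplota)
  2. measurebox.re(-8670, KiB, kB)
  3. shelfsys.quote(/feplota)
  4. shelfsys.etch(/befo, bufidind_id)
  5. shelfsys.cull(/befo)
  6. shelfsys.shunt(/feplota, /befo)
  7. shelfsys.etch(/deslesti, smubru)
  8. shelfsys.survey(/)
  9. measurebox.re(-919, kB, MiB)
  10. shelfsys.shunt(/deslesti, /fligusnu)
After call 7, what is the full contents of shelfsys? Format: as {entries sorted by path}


>> shelfsys.survey(p=/feplota)
<< ToolError: not a directory
>> measurebox.re(v=-8670, u_from=KiB, u_to=kB)
<< -221952/25
>> shelfsys.quote(p=/feplota)
<< fubrek
>> shelfsys.etch(p=/befo, c=bufidind_id)
<< created
>> shelfsys.cull(p=/befo)
<< ok
>> shelfsys.shunt(s=/feplota, d=/befo)
<< ok
>> shelfsys.etch(p=/deslesti, c=smubru)
<< created
>> shelfsys.survey(p=/)
<< [befo, deslesti]
>> measurebox.re(v=-919, u_from=kB, u_to=MiB)
<< -114875/131072
>> shelfsys.shunt(s=/deslesti, d=/fligusnu)
<< ok

Answer: {befo=fubrek, deslesti=smubru}


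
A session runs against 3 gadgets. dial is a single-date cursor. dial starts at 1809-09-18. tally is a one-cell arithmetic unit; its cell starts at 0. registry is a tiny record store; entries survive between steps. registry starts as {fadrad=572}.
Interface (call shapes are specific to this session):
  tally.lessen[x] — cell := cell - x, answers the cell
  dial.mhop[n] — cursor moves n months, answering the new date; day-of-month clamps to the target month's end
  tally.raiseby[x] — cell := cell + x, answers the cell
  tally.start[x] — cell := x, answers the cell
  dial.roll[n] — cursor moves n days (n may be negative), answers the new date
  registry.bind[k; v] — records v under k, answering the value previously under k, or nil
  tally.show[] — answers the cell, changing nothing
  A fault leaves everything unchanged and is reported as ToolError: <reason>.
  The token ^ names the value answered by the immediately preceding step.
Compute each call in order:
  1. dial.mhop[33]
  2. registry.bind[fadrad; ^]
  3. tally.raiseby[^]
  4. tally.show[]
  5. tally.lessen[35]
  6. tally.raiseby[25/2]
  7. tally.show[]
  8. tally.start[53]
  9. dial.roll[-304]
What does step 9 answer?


Using dial.mhop passing 33, — result: 1812-06-18.
Calling registry.bind passing fadrad, ^, giving 572.
Using tally.raiseby passing ^, giving 572.
I call tally.show, which returns 572.
I invoke tally.lessen passing 35, yielding 537.
I try tally.raiseby passing 25/2: 1099/2.
I run tally.show(), — result: 1099/2.
Calling tally.start passing 53: 53.
I use dial.roll passing -304, giving 1811-08-19.

Answer: 1811-08-19
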